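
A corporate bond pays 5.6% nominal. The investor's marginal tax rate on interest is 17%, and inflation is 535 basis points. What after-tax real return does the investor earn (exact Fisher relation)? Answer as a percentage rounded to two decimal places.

-0.67%

After-tax nominal return = 5.6% × (1 − 0.17) = 4.6480%.
1 + r = 1.04648 / 1.05350 = 0.993336
After-tax real rate = 0.993336 − 1 → -0.67%.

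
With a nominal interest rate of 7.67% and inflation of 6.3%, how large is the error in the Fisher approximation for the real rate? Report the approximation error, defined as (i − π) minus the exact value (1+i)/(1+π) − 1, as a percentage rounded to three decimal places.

0.081%

Approximate: r ≈ 7.670% − 6.300% = 1.3700%
Exact: (1 + 0.0767)/(1 + 0.0630) − 1 = 1.2888%
Error = 1.3700% − 1.2888% = 0.0812% → 0.081%.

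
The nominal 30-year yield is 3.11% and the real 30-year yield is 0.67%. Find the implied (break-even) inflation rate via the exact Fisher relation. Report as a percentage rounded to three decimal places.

(1 + π) = (1 + i)/(1 + r) = 1.03110 / 1.00670 = 1.024238
Break-even inflation = 1.024238 − 1 → 2.424%.

2.424%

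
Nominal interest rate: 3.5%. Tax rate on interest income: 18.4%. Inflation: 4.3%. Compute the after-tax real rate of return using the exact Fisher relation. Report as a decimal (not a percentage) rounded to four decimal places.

After-tax nominal return = 3.5% × (1 − 0.184) = 2.8560%.
1 + r = 1.02856 / 1.04300 = 0.986155
After-tax real rate = 0.986155 − 1 → -0.0138.

-0.0138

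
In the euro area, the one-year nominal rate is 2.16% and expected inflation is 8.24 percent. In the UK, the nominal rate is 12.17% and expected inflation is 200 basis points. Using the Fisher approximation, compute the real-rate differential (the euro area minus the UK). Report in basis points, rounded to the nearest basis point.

-1625 basis points

The euro area: 2.16% − 8.24% = -6.080%
The UK: 12.17% − 2% = 10.170%
Differential = -16.250% → -1625 basis points.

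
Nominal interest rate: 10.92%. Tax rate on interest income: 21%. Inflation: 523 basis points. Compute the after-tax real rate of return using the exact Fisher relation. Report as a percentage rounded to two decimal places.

After-tax nominal return = 10.92% × (1 − 0.21) = 8.6268%.
1 + r = 1.086268 / 1.05230 = 1.032280
After-tax real rate = 1.032280 − 1 → 3.23%.

3.23%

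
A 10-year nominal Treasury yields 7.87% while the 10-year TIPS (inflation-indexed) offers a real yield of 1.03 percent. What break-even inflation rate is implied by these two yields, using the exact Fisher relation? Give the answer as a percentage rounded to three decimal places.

6.770%

(1 + π) = (1 + i)/(1 + r) = 1.07870 / 1.01030 = 1.067703
Break-even inflation = 1.067703 − 1 → 6.770%.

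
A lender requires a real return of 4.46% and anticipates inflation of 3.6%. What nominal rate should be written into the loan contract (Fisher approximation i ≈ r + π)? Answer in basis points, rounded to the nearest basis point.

i ≈ r + π = 4.46% + 3.6% = 806 basis points.

806 basis points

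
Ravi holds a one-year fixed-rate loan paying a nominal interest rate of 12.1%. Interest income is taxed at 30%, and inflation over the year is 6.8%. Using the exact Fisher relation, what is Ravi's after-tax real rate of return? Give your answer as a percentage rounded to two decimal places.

After-tax nominal return = 12.1% × (1 − 0.3) = 8.4700%.
1 + r = 1.08470 / 1.06800 = 1.015637
After-tax real rate = 1.015637 − 1 → 1.56%.

1.56%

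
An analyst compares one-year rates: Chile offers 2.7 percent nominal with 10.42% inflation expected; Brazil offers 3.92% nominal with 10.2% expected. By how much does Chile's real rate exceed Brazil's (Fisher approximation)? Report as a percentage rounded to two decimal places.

-1.44%

Chile: 2.7% − 10.42% = -7.720%
Brazil: 3.92% − 10.2% = -6.280%
Differential = -1.440% → -1.44%.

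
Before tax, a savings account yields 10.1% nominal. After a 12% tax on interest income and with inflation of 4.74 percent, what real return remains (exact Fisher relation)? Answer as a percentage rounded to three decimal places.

3.960%

After-tax nominal return = 10.1% × (1 − 0.12) = 8.8880%.
1 + r = 1.08888 / 1.04740 = 1.039603
After-tax real rate = 1.039603 − 1 → 3.960%.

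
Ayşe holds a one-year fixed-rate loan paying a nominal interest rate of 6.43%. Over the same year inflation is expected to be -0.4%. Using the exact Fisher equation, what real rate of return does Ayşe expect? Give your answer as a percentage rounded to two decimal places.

By the Fisher equation, 1 + r = (1 + i)/(1 + π).
1 + r = 1.06430 / 0.99600 = 1.068574
r = 1.068574 − 1 = 6.8574%, i.e. 6.86%.

6.86%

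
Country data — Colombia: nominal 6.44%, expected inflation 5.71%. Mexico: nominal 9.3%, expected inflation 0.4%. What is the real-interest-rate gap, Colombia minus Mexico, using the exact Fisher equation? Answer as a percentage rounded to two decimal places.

-8.17%

Colombia: (1 + 0.0644)/(1 + 0.0571) − 1 = 0.6906%
Mexico: (1 + 0.0930)/(1 + 0.0040) − 1 = 8.8645%
Differential = 0.6906% − 8.8645% = -8.1740% → -8.17%.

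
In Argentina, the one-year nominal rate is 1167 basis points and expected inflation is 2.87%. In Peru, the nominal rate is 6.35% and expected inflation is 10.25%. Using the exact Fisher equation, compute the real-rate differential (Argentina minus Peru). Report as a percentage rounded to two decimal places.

Argentina: (1 + 0.1167)/(1 + 0.0287) − 1 = 8.5545%
Peru: (1 + 0.0635)/(1 + 0.1025) − 1 = -3.5374%
Differential = 8.5545% − (-3.5374%) = 12.0919% → 12.09%.

12.09%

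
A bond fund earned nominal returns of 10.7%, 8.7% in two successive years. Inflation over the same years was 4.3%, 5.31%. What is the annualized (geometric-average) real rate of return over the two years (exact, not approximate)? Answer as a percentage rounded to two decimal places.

Compound the nominal returns: 1.1070 × 1.0870 = 1.20330900.
Compound inflation: 1.0430 × 1.0531 = 1.09838330.
Deflate: 1.20330900 / 1.09838330 = 1.09552740.
Annualized real rate = 1.09552740^(1/2) − 1 = 4.6674% → 4.67%.

4.67%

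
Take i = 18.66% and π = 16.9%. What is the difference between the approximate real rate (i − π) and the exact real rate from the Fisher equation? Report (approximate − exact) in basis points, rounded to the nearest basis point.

25 basis points

Approximate: r ≈ 18.660% − 16.900% = 1.7600%
Exact: (1 + 0.1866)/(1 + 0.1690) − 1 = 1.5056%
Error = 1.7600% − 1.5056% = 0.2544% → 25 basis points.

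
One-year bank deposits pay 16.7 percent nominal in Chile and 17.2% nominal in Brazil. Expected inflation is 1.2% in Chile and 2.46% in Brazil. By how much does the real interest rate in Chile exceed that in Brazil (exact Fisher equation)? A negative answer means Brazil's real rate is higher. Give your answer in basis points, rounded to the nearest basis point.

Chile: (1 + 0.1670)/(1 + 0.0120) − 1 = 15.3162%
Brazil: (1 + 0.1720)/(1 + 0.0246) − 1 = 14.3861%
Differential = 15.3162% − 14.3861% = 0.9301% → 93 basis points.

93 basis points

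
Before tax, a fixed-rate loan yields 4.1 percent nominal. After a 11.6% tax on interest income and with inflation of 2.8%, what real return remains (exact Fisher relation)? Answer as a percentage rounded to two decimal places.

0.80%

After-tax nominal return = 4.1% × (1 − 0.116) = 3.6244%.
1 + r = 1.036244 / 1.02800 = 1.008019
After-tax real rate = 1.008019 − 1 → 0.80%.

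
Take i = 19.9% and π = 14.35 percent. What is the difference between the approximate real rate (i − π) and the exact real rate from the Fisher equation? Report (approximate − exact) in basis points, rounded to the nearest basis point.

Approximate: r ≈ 19.900% − 14.350% = 5.5500%
Exact: (1 + 0.1990)/(1 + 0.1435) − 1 = 4.8535%
Error = 5.5500% − 4.8535% = 0.6965% → 70 basis points.

70 basis points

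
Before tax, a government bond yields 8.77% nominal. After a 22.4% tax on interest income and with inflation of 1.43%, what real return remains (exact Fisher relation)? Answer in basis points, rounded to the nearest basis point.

After-tax nominal return = 8.77% × (1 − 0.224) = 6.80552%.
1 + r = 1.0680552 / 1.01430 = 1.052997
After-tax real rate = 1.052997 − 1 → 530 basis points.

530 basis points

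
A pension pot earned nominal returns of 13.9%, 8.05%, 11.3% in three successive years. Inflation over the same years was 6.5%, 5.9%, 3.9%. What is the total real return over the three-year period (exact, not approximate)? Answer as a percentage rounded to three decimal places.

Compound the nominal returns: 1.1390 × 1.0805 × 1.1130 = 1.369757.
Compound inflation: 1.0650 × 1.0590 × 1.0390 = 1.171821.
Deflate: 1.369757 / 1.171821 = 1.168914.
Total real return = 1.168914 − 1 → 16.891%.

16.891%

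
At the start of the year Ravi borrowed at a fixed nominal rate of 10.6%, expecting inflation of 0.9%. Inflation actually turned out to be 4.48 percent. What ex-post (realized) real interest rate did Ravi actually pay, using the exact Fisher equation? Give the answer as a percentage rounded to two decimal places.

5.86%

Ex-post: (1 + 0.1060)/(1 + 0.0448) − 1 = 5.8576%
So the realized real rate is 5.86%.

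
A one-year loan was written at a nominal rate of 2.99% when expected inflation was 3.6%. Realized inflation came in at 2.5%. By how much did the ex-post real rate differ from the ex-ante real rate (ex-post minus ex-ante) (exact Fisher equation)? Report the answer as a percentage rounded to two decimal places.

1.07%

Ex-ante: (1 + 0.0299)/(1 + 0.0360) − 1 = -0.5888%
Ex-post: (1 + 0.0299)/(1 + 0.0250) − 1 = 0.4780%
Difference (ex-post − ex-ante) = 1.0669% → 1.07%.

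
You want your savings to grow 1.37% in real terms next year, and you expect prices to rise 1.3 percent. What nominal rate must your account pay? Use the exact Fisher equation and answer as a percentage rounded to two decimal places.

(1 + i) = (1 + r)(1 + π) = 1.01370 × 1.01300 = 1.0268781
i = 1.0268781 − 1, so the required nominal rate is 2.69%.

2.69%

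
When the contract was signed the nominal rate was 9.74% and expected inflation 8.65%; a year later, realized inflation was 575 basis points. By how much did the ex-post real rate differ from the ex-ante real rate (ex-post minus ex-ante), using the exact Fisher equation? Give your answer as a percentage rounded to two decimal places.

Ex-ante: (1 + 0.0974)/(1 + 0.0865) − 1 = 1.0032%
Ex-post: (1 + 0.0974)/(1 + 0.0575) − 1 = 3.7730%
Difference (ex-post − ex-ante) = 2.7698% → 2.77%.

2.77%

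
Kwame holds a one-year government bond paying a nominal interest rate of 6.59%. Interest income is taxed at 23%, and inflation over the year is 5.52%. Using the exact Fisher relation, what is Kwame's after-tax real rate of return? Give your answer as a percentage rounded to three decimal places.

-0.422%

After-tax nominal return = 6.59% × (1 − 0.23) = 5.0743%.
1 + r = 1.050743 / 1.05520 = 0.995776
After-tax real rate = 0.995776 − 1 → -0.422%.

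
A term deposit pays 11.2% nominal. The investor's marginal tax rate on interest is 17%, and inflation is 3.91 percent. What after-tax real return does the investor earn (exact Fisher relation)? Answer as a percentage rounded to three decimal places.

After-tax nominal return = 11.2% × (1 − 0.17) = 9.2960%.
1 + r = 1.09296 / 1.03910 = 1.051833
After-tax real rate = 1.051833 − 1 → 5.183%.

5.183%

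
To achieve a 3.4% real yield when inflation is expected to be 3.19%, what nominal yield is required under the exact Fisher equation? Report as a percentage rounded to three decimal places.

6.698%

(1 + i) = (1 + r)(1 + π) = 1.03400 × 1.03190 = 1.0669846
i = 1.0669846 − 1, so the required nominal rate is 6.698%.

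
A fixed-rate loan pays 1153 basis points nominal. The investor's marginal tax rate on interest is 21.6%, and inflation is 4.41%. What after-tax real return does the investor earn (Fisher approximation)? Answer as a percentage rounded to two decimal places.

After-tax nominal return = 11.53% × (1 − 0.216) = 9.03952%.
r ≈ 9.03952% − 4.41% → 4.63%.

4.63%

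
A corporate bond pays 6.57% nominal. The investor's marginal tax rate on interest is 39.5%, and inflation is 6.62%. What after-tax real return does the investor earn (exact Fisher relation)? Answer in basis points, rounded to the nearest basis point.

After-tax nominal return = 6.57% × (1 − 0.395) = 3.97485%.
1 + r = 1.0397485 / 1.06620 = 0.975191
After-tax real rate = 0.975191 − 1 → -248 basis points.

-248 basis points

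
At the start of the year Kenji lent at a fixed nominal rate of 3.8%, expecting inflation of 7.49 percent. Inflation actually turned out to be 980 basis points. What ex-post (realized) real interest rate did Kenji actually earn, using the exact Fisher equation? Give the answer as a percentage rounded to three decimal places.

-5.464%

Ex-post: (1 + 0.0380)/(1 + 0.0980) − 1 = -5.46448%
So the realized real rate is -5.464%.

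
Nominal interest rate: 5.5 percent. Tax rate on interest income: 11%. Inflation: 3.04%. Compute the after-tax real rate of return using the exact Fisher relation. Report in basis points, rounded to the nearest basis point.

180 basis points

After-tax nominal return = 5.5% × (1 − 0.11) = 4.8950%.
1 + r = 1.04895 / 1.03040 = 1.018003
After-tax real rate = 1.018003 − 1 → 180 basis points.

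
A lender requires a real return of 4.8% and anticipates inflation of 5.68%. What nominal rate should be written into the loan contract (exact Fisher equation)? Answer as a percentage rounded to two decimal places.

(1 + i) = (1 + r)(1 + π) = 1.04800 × 1.05680 = 1.1075264
i = 1.1075264 − 1, so the required nominal rate is 10.75%.

10.75%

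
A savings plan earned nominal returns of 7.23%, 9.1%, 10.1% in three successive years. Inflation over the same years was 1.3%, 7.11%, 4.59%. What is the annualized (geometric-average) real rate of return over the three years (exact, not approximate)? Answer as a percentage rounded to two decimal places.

4.31%

Nominal growth factor = 1.0723 × 1.0910 × 1.1010 = 1.28803711
Price-level growth factor = 1.0130 × 1.0711 × 1.0459 = 1.13482692
Real growth factor = 1.28803711 / 1.13482692 = 1.13500754
Annualized real rate = 1.13500754^(1/3) − 1 = 4.3117% → 4.31%.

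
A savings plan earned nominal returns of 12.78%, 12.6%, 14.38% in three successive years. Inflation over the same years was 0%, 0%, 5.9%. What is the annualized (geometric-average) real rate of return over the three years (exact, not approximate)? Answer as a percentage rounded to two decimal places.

Nominal growth factor = 1.1278 × 1.1260 × 1.1438 = 1.45251482
Price-level growth factor = 1.0000 × 1.0000 × 1.0590 = 1.05900000
Real growth factor = 1.45251482 / 1.05900000 = 1.37159096
Annualized real rate = 1.37159096^(1/3) − 1 = 11.1070% → 11.11%.

11.11%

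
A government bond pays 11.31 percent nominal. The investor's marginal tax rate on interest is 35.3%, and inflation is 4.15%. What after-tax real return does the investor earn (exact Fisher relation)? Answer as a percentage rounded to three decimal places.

3.041%

After-tax nominal return = 11.31% × (1 − 0.353) = 7.31757%.
1 + r = 1.0731757 / 1.04150 = 1.030414
After-tax real rate = 1.030414 − 1 → 3.041%.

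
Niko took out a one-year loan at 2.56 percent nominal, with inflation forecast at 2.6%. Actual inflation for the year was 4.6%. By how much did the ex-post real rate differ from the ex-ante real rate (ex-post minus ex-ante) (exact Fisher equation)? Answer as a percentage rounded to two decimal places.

Ex-ante: (1 + 0.0256)/(1 + 0.0260) − 1 = -0.0390%
Ex-post: (1 + 0.0256)/(1 + 0.0460) − 1 = -1.9503%
Difference (ex-post − ex-ante) = -1.9113% → -1.91%.

-1.91%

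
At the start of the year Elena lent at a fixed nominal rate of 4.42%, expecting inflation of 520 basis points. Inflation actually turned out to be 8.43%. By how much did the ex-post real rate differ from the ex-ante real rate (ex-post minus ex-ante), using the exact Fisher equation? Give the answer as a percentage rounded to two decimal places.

-2.96%

Ex-ante: (1 + 0.0442)/(1 + 0.0520) − 1 = -0.7414%
Ex-post: (1 + 0.0442)/(1 + 0.0843) − 1 = -3.6982%
Difference (ex-post − ex-ante) = -2.9568% → -2.96%.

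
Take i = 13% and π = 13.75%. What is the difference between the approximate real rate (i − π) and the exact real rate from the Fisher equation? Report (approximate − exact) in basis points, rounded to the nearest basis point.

Approximate: r ≈ 13.000% − 13.750% = -0.7500%
Exact: (1 + 0.1300)/(1 + 0.1375) − 1 = -0.6593%
Error = -0.7500% − (-0.6593%) = -0.0907% → -9 basis points.

-9 basis points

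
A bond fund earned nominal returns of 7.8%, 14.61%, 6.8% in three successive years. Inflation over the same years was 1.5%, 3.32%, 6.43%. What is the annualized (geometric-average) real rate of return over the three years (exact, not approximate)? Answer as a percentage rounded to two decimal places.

5.74%

Nominal growth factor = 1.0780 × 1.1461 × 1.0680 = 1.31950951
Price-level growth factor = 1.0150 × 1.0332 × 1.0643 = 1.11612928
Real growth factor = 1.31950951 / 1.11612928 = 1.18221924
Annualized real rate = 1.18221924^(1/3) − 1 = 5.7384% → 5.74%.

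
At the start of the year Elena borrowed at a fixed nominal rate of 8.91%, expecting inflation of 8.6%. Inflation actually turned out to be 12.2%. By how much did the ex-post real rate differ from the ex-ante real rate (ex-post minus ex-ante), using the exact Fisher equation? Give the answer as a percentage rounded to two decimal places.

Ex-ante: (1 + 0.0891)/(1 + 0.0860) − 1 = 0.2855%
Ex-post: (1 + 0.0891)/(1 + 0.1220) − 1 = -2.9323%
Difference (ex-post − ex-ante) = -3.2177% → -3.22%.

-3.22%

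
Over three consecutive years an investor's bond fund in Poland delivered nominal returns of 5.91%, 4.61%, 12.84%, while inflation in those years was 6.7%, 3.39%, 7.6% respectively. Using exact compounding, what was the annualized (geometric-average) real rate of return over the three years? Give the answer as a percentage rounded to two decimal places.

1.74%

Compound the nominal returns: 1.0591 × 1.0461 × 1.1284 = 1.25018202.
Compound inflation: 1.0670 × 1.0339 × 1.0760 = 1.18701232.
Deflate: 1.25018202 / 1.18701232 = 1.05321739.
Annualized real rate = 1.05321739^(1/3) − 1 = 1.7433% → 1.74%.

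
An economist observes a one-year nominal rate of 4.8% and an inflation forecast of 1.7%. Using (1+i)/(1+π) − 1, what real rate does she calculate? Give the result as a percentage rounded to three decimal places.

3.048%

1 + r = 1.04800 / 1.01700 = 1.030482
r = 1.030482 − 1 = 3.0482%, i.e. 3.048%.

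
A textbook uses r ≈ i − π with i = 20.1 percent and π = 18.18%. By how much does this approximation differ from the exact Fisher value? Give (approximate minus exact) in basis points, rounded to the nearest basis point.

Approximate: r ≈ 20.100% − 18.180% = 1.9200%
Exact: (1 + 0.2010)/(1 + 0.1818) − 1 = 1.6246%
Error = 1.9200% − 1.6246% = 0.2954% → 30 basis points.

30 basis points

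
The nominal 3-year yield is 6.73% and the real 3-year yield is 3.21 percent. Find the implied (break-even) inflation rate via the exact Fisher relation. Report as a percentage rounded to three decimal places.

(1 + π) = (1 + i)/(1 + r) = 1.06730 / 1.03210 = 1.0341052
Break-even inflation = 1.0341052 − 1 → 3.411%.

3.411%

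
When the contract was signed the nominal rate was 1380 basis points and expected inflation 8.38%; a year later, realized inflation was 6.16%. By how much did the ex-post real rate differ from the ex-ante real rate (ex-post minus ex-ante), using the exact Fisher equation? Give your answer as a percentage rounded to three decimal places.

Ex-ante: (1 + 0.1380)/(1 + 0.0838) − 1 = 5.0009%
Ex-post: (1 + 0.1380)/(1 + 0.0616) − 1 = 7.1967%
Difference (ex-post − ex-ante) = 2.1958% → 2.196%.

2.196%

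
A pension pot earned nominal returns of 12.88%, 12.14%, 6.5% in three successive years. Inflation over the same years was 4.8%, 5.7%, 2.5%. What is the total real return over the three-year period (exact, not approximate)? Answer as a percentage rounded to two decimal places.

18.73%

Compound the nominal returns: 1.1288 × 1.1214 × 1.0650 = 1.348116.
Compound inflation: 1.0480 × 1.0570 × 1.0250 = 1.135429.
Deflate: 1.348116 / 1.135429 = 1.187318.
Total real return = 1.187318 − 1 → 18.73%.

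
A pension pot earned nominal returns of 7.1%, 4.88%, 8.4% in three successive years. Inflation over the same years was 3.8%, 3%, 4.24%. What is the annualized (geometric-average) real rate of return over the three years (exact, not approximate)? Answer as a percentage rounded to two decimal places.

Compound the nominal returns: 1.0710 × 1.0488 × 1.0840 = 1.21761904.
Compound inflation: 1.0380 × 1.0300 × 1.0424 = 1.11447154.
Deflate: 1.21761904 / 1.11447154 = 1.09255284.
Annualized real rate = 1.09255284^(1/3) − 1 = 2.9945% → 2.99%.

2.99%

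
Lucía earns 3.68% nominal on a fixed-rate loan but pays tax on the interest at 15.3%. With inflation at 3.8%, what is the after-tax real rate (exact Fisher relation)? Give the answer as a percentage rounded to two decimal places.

After-tax nominal return = 3.68% × (1 − 0.153) = 3.11696%.
1 + r = 1.0311696 / 1.03800 = 0.993420
After-tax real rate = 0.993420 − 1 → -0.66%.

-0.66%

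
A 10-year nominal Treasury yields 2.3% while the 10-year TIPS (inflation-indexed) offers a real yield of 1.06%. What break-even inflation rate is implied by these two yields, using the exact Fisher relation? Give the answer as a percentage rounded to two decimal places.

(1 + π) = (1 + i)/(1 + r) = 1.02300 / 1.01060 = 1.012270
Break-even inflation = 1.012270 − 1 → 1.23%.

1.23%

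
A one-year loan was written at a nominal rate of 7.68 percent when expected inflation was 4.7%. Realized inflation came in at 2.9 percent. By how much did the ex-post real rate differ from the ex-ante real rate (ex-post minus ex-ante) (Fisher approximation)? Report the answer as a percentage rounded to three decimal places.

1.800%

Ex-ante: 7.68% − 4.7% = 2.980%
Ex-post: 7.68% − 2.9% = 4.780%
Difference (ex-post − ex-ante) = 1.8000% → 1.800%.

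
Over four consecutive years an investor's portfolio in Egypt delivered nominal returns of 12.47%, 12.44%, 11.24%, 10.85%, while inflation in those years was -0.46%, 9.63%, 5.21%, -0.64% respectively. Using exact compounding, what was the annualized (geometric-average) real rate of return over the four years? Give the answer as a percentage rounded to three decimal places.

8.128%

Compound the nominal returns: 1.1247 × 1.1244 × 1.1124 × 1.1085 = 1.55938808.
Compound inflation: 0.9954 × 1.0963 × 1.0521 × 0.9936 = 1.14076360.
Deflate: 1.55938808 / 1.14076360 = 1.36696865.
Annualized real rate = 1.36696865^(1/4) − 1 = 8.1284% → 8.128%.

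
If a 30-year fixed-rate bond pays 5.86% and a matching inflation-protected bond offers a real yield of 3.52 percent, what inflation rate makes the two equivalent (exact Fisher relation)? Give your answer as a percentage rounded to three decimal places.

2.260%

(1 + π) = (1 + i)/(1 + r) = 1.05860 / 1.03520 = 1.022604
Break-even inflation = 1.022604 − 1 → 2.260%.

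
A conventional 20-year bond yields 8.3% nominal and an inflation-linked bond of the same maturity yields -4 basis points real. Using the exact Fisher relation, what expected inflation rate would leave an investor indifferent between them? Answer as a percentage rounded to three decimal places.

8.343%

(1 + π) = (1 + i)/(1 + r) = 1.08300 / 0.99960 = 1.083433
Break-even inflation = 1.083433 − 1 → 8.343%.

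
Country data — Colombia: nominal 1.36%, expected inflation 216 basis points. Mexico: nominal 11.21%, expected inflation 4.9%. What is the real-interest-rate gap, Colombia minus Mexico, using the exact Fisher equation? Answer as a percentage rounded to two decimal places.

-6.80%

Colombia: (1 + 0.0136)/(1 + 0.0216) − 1 = -0.7831%
Mexico: (1 + 0.1121)/(1 + 0.0490) − 1 = 6.0153%
Differential = -0.7831% − 6.0153% = -6.7983% → -6.80%.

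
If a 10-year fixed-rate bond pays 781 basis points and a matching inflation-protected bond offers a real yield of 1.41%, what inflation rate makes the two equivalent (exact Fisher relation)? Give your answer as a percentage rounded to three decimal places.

(1 + π) = (1 + i)/(1 + r) = 1.07810 / 1.01410 = 1.063110
Break-even inflation = 1.063110 − 1 → 6.311%.

6.311%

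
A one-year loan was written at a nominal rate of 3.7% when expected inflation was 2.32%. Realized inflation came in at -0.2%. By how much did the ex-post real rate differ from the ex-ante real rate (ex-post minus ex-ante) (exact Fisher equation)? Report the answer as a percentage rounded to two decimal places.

Ex-ante: (1 + 0.0370)/(1 + 0.0232) − 1 = 1.3487%
Ex-post: (1 + 0.0370)/(1 − 0.0020) − 1 = 3.9078%
Difference (ex-post − ex-ante) = 2.5591% → 2.56%.

2.56%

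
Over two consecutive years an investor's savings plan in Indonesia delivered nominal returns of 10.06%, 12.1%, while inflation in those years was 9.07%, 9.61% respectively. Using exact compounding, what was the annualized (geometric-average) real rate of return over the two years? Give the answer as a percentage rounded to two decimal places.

1.59%

Compound the nominal returns: 1.1006 × 1.1210 = 1.23377260.
Compound inflation: 1.0907 × 1.0961 = 1.19551627.
Deflate: 1.23377260 / 1.19551627 = 1.03199984.
Annualized real rate = 1.03199984^(1/2) − 1 = 1.5874% → 1.59%.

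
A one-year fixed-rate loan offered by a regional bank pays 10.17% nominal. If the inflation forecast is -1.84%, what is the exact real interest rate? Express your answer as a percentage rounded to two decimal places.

By the Fisher relation, 1 + r = (1 + i)/(1 + π).
1 + r = 1.10170 / 0.98160 = 1.122351
r = 1.122351 − 1 = 12.2351%, i.e. 12.24%.

12.24%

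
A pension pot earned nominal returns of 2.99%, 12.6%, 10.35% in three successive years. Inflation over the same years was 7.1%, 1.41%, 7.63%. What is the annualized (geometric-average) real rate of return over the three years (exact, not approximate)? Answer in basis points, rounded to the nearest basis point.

Nominal growth factor = 1.0299 × 1.1260 × 1.1035 = 1.27969298
Price-level growth factor = 1.0710 × 1.0141 × 1.0763 = 1.16897061
Real growth factor = 1.27969298 / 1.16897061 = 1.09471783
Annualized real rate = 1.09471783^(1/3) − 1 = 3.0625% → 306 basis points.

306 basis points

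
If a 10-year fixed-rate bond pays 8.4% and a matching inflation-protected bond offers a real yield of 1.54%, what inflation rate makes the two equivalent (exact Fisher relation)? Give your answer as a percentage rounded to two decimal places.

6.76%

(1 + π) = (1 + i)/(1 + r) = 1.08400 / 1.01540 = 1.067560
Break-even inflation = 1.067560 − 1 → 6.76%.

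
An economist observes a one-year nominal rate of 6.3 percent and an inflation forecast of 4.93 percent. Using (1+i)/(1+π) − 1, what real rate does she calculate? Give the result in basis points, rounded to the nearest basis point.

By the Fisher equation, 1 + r = (1 + i)/(1 + π).
1 + r = 1.06300 / 1.04930 = 1.013056
r = 1.013056 − 1 = 1.3056%, i.e. 131 basis points.

131 basis points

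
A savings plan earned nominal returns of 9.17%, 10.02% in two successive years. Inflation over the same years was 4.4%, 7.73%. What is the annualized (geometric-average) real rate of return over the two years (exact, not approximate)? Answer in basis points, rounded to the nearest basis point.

Compound the nominal returns: 1.0917 × 1.1002 = 1.20108834.
Compound inflation: 1.0440 × 1.0773 = 1.12470120.
Deflate: 1.20108834 / 1.12470120 = 1.06791772.
Annualized real rate = 1.06791772^(1/2) − 1 = 3.3401% → 334 basis points.

334 basis points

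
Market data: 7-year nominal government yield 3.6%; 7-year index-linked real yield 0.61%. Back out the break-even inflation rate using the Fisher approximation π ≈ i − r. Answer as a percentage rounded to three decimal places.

2.990%

π ≈ i − r = 3.6% − 0.61% → 2.990%.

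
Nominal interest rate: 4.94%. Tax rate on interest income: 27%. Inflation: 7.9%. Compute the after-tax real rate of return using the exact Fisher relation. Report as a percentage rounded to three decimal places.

-3.979%

After-tax nominal return = 4.94% × (1 − 0.27) = 3.6062%.
1 + r = 1.036062 / 1.07900 = 0.960206
After-tax real rate = 0.960206 − 1 → -3.979%.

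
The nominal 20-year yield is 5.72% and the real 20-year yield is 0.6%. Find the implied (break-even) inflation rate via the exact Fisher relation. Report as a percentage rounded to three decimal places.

5.089%

(1 + π) = (1 + i)/(1 + r) = 1.05720 / 1.00600 = 1.0508946
Break-even inflation = 1.0508946 − 1 → 5.089%.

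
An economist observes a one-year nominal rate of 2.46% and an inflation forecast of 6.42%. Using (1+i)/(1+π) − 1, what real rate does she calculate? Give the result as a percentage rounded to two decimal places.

-3.72%

1 + r = 1.02460 / 1.06420 = 0.962789
r = 0.962789 − 1 = -3.7211%, i.e. -3.72%.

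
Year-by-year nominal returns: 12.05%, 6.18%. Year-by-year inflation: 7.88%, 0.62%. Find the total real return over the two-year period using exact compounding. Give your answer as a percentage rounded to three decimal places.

Nominal growth factor = 1.1205 × 1.0618 = 1.189747
Price-level growth factor = 1.0788 × 1.0062 = 1.085489
Real growth factor = 1.189747 / 1.085489 = 1.096047
Total real return = 1.096047 − 1 → 9.605%.

9.605%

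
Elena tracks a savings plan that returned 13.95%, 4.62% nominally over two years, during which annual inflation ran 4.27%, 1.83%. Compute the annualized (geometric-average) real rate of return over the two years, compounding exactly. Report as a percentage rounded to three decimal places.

5.961%

Nominal growth factor = 1.1395 × 1.0462 = 1.19214490
Price-level growth factor = 1.0427 × 1.0183 = 1.06178141
Real growth factor = 1.19214490 / 1.06178141 = 1.12277809
Annualized real rate = 1.12277809^(1/2) − 1 = 5.9612% → 5.961%.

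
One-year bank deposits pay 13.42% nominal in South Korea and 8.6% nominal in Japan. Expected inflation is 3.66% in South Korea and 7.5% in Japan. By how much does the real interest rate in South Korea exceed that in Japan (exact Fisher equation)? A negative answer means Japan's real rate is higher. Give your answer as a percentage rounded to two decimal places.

South Korea: (1 + 0.1342)/(1 + 0.0366) − 1 = 9.4154%
Japan: (1 + 0.0860)/(1 + 0.0750) − 1 = 1.0233%
Differential = 9.4154% − 1.0233% = 8.3921% → 8.39%.

8.39%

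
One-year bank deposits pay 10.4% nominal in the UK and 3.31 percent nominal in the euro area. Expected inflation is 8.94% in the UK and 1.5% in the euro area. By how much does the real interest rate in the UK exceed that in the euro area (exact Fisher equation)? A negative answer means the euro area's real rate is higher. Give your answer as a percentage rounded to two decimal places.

The UK: (1 + 0.1040)/(1 + 0.0894) − 1 = 1.3402%
The euro area: (1 + 0.0331)/(1 + 0.0150) − 1 = 1.7833%
Differential = 1.3402% − 1.7833% = -0.4431% → -0.44%.

-0.44%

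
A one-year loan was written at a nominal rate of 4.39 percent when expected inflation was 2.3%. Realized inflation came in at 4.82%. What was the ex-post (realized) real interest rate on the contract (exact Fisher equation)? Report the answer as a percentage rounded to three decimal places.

Ex-post: (1 + 0.0439)/(1 + 0.0482) − 1 = -0.4102%
So the realized real rate is -0.410%.

-0.410%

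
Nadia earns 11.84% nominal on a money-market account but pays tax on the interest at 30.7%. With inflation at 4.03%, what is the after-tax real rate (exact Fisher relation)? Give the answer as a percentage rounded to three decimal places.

4.013%

After-tax nominal return = 11.84% × (1 − 0.307) = 8.20512%.
1 + r = 1.0820512 / 1.04030 = 1.040134
After-tax real rate = 1.040134 − 1 → 4.013%.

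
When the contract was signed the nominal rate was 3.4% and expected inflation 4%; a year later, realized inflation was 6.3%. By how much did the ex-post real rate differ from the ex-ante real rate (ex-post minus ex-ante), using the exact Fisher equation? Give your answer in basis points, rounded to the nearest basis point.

Ex-ante: (1 + 0.0340)/(1 + 0.0400) − 1 = -0.5769%
Ex-post: (1 + 0.0340)/(1 + 0.0630) − 1 = -2.7281%
Difference (ex-post − ex-ante) = -2.1512% → -215 basis points.

-215 basis points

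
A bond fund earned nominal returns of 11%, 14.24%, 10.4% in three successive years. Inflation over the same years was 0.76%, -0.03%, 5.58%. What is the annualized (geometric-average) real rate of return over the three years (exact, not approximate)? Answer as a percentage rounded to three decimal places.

Nominal growth factor = 1.1100 × 1.1424 × 1.1040 = 1.39994266
Price-level growth factor = 1.0076 × 0.9997 × 1.0558 = 1.06350493
Real growth factor = 1.39994266 / 1.06350493 = 1.31634806
Annualized real rate = 1.31634806^(1/3) − 1 = 9.5949% → 9.595%.

9.595%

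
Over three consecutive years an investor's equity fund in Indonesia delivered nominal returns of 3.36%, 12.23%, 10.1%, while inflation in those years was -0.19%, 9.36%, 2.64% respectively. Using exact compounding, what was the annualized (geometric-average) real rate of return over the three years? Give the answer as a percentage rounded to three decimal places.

4.464%

Nominal growth factor = 1.0336 × 1.1223 × 1.1010 = 1.27717022
Price-level growth factor = 0.9981 × 1.0936 × 1.0264 = 1.12033835
Real growth factor = 1.27717022 / 1.12033835 = 1.13998617
Annualized real rate = 1.13998617^(1/3) − 1 = 4.4640% → 4.464%.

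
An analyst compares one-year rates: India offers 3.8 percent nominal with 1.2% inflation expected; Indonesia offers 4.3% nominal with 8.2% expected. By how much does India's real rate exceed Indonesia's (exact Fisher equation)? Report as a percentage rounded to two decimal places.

India: (1 + 0.0380)/(1 + 0.0120) − 1 = 2.5692%
Indonesia: (1 + 0.0430)/(1 + 0.0820) − 1 = -3.6044%
Differential = 2.5692% − (-3.6044%) = 6.1736% → 6.17%.

6.17%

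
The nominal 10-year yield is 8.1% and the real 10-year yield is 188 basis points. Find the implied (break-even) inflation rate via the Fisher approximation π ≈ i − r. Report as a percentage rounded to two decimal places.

π ≈ i − r = 8.1% − 1.88% → 6.22%.

6.22%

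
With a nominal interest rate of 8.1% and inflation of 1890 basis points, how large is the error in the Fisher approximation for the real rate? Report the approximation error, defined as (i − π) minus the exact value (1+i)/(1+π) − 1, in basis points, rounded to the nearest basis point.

-172 basis points

Approximate: r ≈ 8.100% − 18.900% = -10.8000%
Exact: (1 + 0.0810)/(1 + 0.1890) − 1 = -9.0833%
Error = -10.8000% − (-9.0833%) = -1.7167% → -172 basis points.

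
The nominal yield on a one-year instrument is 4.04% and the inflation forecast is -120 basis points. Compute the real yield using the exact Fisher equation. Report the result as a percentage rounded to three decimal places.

1 + r = 1.04040 / 0.98800 = 1.053036
r = 1.053036 − 1 = 5.3036%, i.e. 5.304%.

5.304%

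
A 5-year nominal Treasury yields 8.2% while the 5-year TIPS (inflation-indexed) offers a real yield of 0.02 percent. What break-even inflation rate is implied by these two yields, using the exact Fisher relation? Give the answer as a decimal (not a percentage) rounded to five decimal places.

0.08178

(1 + π) = (1 + i)/(1 + r) = 1.08200 / 1.00020 = 1.081784
Break-even inflation = 1.081784 − 1 → 0.08178.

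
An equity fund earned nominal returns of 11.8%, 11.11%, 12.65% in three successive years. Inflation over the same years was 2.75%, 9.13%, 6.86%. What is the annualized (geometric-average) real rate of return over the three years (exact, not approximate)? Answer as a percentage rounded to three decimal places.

5.308%

Compound the nominal returns: 1.1180 × 1.1111 × 1.1265 = 1.39934934.
Compound inflation: 1.0275 × 1.0913 × 1.0686 = 1.19823267.
Deflate: 1.39934934 / 1.19823267 = 1.16784442.
Annualized real rate = 1.16784442^(1/3) − 1 = 5.3081% → 5.308%.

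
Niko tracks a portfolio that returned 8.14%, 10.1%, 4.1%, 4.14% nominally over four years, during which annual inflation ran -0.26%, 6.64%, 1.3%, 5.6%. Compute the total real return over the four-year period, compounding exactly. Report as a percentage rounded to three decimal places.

13.443%

Compound the nominal returns: 1.0814 × 1.1010 × 1.0410 × 1.0414 = 1.290750.
Compound inflation: 0.9974 × 1.0664 × 1.0130 × 1.0560 = 1.137792.
Deflate: 1.290750 / 1.137792 = 1.134434.
Total real return = 1.134434 − 1 → 13.443%.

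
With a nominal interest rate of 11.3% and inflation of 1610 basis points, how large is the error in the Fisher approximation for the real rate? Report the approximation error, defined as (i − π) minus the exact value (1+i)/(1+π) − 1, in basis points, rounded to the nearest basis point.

Approximate: r ≈ 11.300% − 16.100% = -4.8000%
Exact: (1 + 0.1130)/(1 + 0.1610) − 1 = -4.1344%
Error = -4.8000% − (-4.1344%) = -0.6656% → -67 basis points.

-67 basis points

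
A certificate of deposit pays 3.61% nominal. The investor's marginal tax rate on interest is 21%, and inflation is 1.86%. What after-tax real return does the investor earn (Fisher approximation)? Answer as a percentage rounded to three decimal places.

After-tax nominal return = 3.61% × (1 − 0.21) = 2.8519%.
r ≈ 2.8519% − 1.86% → 0.992%.

0.992%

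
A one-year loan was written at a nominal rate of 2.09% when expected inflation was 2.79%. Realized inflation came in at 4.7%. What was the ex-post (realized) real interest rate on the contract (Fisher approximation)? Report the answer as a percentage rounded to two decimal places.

-2.61%

Ex-post: 2.09% − 4.7% = -2.610%
So the realized real rate is -2.61%.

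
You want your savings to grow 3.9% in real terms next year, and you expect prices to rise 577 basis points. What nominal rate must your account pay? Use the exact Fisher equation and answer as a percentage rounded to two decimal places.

9.90%

(1 + i) = (1 + r)(1 + π) = 1.03900 × 1.05770 = 1.0989503
i = 1.0989503 − 1, so the required nominal rate is 9.90%.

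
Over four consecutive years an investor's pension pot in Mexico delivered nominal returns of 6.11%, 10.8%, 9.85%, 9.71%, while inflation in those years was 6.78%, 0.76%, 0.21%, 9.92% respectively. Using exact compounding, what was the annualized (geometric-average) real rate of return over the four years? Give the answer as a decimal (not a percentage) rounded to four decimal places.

Nominal growth factor = 1.0611 × 1.1080 × 1.0985 × 1.0971 = 1.41691028
Price-level growth factor = 1.0678 × 1.0076 × 1.0021 × 1.0992 = 1.18512963
Real growth factor = 1.41691028 / 1.18512963 = 1.19557409
Annualized real rate = 1.19557409^(1/4) − 1 = 4.5669% → 0.0457.

0.0457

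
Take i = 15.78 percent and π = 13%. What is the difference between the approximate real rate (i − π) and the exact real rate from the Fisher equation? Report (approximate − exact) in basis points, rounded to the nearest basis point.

Approximate: r ≈ 15.780% − 13.000% = 2.7800%
Exact: (1 + 0.1578)/(1 + 0.1300) − 1 = 2.4602%
Error = 2.7800% − 2.4602% = 0.3198% → 32 basis points.

32 basis points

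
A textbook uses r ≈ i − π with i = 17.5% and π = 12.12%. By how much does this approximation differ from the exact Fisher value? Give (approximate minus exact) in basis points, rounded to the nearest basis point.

58 basis points

Approximate: r ≈ 17.500% − 12.120% = 5.3800%
Exact: (1 + 0.1750)/(1 + 0.1212) − 1 = 4.7984%
Error = 5.3800% − 4.7984% = 0.5816% → 58 basis points.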